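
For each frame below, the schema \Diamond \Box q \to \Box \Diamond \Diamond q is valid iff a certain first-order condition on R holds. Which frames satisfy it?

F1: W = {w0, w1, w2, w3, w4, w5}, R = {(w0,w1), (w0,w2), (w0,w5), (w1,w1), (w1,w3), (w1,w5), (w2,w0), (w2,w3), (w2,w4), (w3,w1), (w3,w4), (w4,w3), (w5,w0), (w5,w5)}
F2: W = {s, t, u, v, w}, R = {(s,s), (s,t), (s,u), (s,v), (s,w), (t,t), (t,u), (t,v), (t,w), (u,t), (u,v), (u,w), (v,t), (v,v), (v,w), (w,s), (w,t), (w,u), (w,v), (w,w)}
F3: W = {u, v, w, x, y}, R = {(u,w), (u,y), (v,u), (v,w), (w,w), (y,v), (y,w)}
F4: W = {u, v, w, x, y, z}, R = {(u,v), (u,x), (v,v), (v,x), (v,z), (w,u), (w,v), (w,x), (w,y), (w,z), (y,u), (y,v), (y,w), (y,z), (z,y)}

This is the axiom for a generalized confluence (Geach) condition; its first-order frame correspondent is \forall x \forall y \forall z ((xRy \wedge xRz) \to \exists w (yRw \wedge z R^2 w)).
F1: fails — w2Rw4, w2Rw4 but no w with w4Rw and w4R²w.
F2: holds.
F3: holds.
F4: fails — uRv, uRx but no t with vRt and xR²t.
Valid on: F2, F3.

F2, F3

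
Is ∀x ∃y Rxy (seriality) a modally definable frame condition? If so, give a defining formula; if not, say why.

Yes — defined by □r → ◇r

This is a Sahlqvist condition; the D axiom □r → ◇r defines it.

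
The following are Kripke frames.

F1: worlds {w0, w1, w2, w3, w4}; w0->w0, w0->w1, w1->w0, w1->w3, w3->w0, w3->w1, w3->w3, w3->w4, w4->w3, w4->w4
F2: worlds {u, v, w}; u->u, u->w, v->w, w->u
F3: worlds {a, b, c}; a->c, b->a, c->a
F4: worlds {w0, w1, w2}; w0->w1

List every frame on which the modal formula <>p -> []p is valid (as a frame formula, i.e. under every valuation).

F3, F4

The schema corresponds to partial functionality: forall x forall y forall z (Rxy & Rxz -> y = z).
F1: fails — w0 sees both w0 and w1.
F2: fails — u sees both u and w.
F3: ✓.
F4: ✓.
Valid on: F3, F4.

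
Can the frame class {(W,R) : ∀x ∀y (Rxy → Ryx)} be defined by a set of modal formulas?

The condition is symmetry. A defining modal formula is r → □◇r.
Suppose r→□◇r is valid. Take Rxy and set V(r)={x}. Then r at x, so □◇r at x, so ◇r at y, so some z with Ryz has r; z=x, i.e. Ryx.

Yes — defined by r → □◇r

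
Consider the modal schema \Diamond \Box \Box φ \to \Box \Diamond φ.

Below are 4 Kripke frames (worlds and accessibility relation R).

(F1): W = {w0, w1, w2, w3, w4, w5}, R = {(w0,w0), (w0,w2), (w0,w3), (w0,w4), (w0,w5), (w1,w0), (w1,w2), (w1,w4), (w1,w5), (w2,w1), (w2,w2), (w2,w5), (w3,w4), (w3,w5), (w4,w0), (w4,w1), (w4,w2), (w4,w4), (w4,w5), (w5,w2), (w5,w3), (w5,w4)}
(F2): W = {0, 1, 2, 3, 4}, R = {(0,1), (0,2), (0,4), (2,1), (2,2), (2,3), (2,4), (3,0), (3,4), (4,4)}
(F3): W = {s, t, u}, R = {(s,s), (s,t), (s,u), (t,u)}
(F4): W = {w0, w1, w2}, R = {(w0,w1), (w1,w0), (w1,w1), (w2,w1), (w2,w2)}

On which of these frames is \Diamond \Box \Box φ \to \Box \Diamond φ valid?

(F1), (F4)

This is the axiom for a generalized confluence (Geach) condition; its first-order frame correspondent is \forall x \forall y \forall z ((xRy \wedge xRz) \to \exists w (y R^2 w \wedge zRw)).
(F1): satisfies the condition.
(F2): fails — 0R1, 0R1 but no w with 1R²w and 1Rw.
(F3): fails — sRs, sRu but no w with sR²w and uRw.
(F4): satisfies the condition.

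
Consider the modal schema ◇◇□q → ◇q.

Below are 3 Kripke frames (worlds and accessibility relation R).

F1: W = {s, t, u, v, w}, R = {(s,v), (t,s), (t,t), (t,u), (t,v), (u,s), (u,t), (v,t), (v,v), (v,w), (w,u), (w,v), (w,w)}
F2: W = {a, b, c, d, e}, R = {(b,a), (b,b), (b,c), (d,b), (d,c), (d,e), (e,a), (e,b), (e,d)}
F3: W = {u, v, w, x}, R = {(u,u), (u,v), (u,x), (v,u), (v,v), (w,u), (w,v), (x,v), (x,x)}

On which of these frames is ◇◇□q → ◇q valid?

Frame correspondent (Sahlqvist): ∀x ∀y (xR²y → ∃w (yRw ∧ xRw)) — i.e. a generalized confluence (Geach) condition.
F1: fails — uR²s but no w* with sRw* and uRw*.
F2: fails — bR²a but no w with aRw and bRw.
F3: condition met.
Valid on: F3.

F3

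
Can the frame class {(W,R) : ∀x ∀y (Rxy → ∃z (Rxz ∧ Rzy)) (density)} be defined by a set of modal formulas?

Yes — defined by □□r → □r

Yes: it is density, defined by the C4 schema □□r → □r.
Suppose □□r→□r is valid. Take Rxy and set V(r)={w : xR²w}. Then □□r at x, so □r at x, so r at y, i.e. ∃z(Rxz∧Rzy).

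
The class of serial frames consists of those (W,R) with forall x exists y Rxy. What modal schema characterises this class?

□r → ◇r

The condition is seriality. The D schema □r → ◇r defines it.
Suppose □r→◇r is valid. At any x set V(r)=W. Then □r at x, so ◇r at x, so x has a successor.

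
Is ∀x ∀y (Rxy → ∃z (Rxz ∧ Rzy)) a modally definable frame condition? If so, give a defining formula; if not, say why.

This is a Sahlqvist condition; the C4 axiom □□p → □p defines it.
Suppose □□p→□p is valid. Take Rxy and set V(p)={w : xR²w}. Then □□p at x, so □p at x, so p at y, i.e. ∃z(Rxz∧Rzy).

Yes, by □□p → □p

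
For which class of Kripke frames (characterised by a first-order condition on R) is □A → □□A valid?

transitivity

Suppose □A→□□A is valid. Take Rxy, Ryz and set V(A)={w : Rxw}. Then □A at x, so □□A at x, so □A at y, so A at z, i.e. Rxz.
Conversely, on a frame with transitivity the schema holds at every world under every valuation.
Frame condition: ∀x ∀y ∀z (Rxy ∧ Ryz → Rxz).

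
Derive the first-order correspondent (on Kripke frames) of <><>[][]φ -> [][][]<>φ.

This is a Sahlqvist (Geach-type) schema ◇^2□^2φ → □^3◇^1φ.
First-order correspondent: forall x forall y forall z ((x R^2 y & x R^3 z) -> exists w (y R^2 w & zRw)).

forall x forall y forall z ((x R^2 y & x R^3 z) -> exists w (y R^2 w & zRw))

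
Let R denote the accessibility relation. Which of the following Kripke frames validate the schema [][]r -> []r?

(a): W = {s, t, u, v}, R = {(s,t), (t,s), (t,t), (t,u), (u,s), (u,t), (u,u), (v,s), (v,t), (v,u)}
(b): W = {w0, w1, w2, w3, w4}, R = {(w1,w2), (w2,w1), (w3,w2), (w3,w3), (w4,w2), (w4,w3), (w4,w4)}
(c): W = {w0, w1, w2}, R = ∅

The schema corresponds to density: forall x forall y (Rxy -> exists z (Rxz & Rzy)).
(a): holds.
(b): fails — Rw1w2 but no z with Rw1z and Rzw2.
(c): holds.

(a), (c)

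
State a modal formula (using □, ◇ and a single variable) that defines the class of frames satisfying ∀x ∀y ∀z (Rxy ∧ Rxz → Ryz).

◇q → □◇q

This is the Euclidean property; the standard corresponding axiom is 5: ◇q → □◇q.
Suppose ◇q→□◇q is valid. Take Rxy, Rxz and set V(q)={y}. Then ◇q at x, so □◇q at x, so ◇q at z, so some w with Rzw has q; w=y, i.e. Rzy. By symmetry of the argument, Ryz.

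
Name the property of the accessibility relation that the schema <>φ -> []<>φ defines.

The Euclidean property

Suppose ◇φ→□◇φ is valid. Take Rxy, Rxz and set V(φ)={y}. Then ◇φ at x, so □◇φ at x, so ◇φ at z, so some w with Rzw has φ; w=y, i.e. Rzy. By symmetry of the argument, Ryz.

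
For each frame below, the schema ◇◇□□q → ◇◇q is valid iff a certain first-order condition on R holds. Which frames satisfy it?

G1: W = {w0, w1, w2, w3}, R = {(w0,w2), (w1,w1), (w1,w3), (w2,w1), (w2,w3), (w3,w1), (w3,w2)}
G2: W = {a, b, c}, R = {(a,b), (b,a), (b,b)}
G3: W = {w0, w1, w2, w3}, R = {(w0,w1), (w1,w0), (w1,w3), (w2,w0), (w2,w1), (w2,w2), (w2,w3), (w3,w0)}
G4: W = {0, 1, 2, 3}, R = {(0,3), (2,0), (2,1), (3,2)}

G1, G2

Frame correspondent (Sahlqvist): ∀x ∀y (xR²y → ∃w (yR²w ∧ xR²w)) — i.e. a generalized confluence (Geach) condition.
G1: condition met.
G2: condition met.
G3: fails — w0R²w3 but no w with w3R²w and w0R²w.
G4: fails — 0R²2 but no w with 2R²w and 0R²w.
Valid on: G1, G2.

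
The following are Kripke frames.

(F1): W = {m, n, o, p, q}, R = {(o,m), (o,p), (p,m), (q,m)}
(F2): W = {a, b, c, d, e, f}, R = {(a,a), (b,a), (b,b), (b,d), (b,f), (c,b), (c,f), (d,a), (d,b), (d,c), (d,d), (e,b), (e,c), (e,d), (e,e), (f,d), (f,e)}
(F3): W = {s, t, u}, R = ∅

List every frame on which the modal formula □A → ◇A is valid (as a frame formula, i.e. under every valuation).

(F2)

The schema corresponds to seriality: ∀x ∃y Rxy.
(F1): fails — world m has no successor.
(F2): condition met.
(F3): fails — world s has no successor.
Valid on: (F2).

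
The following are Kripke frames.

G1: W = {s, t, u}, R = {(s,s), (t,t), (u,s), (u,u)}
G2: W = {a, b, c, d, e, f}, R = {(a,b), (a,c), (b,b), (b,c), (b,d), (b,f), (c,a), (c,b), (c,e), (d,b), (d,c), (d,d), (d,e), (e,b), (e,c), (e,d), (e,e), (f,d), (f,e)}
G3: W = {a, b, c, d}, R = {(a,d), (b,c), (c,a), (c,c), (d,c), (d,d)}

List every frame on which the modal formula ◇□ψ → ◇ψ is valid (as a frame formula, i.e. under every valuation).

Frame correspondent (Sahlqvist): ∀x ∀y (xRy → ∃w (yRw ∧ xRw)) — i.e. a generalized confluence (Geach) condition.
G1: ✓.
G2: ✓.
G3: fails — cRa but no w with aRw and cRw.
Valid on: G1, G2.

G1, G2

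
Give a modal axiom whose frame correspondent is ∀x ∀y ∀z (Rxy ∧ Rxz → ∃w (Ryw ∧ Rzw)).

A defining formula is ◇□q → □◇q (the .2 axiom).
Suppose ◇□q→□◇q is valid. Take Rxy, Rxz and set V(q)={w : Ryw}. Then □q at y so ◇□q at x, so □◇q at x, so ◇q at z, giving w with Rzw and Ryw.

◇□q → □◇q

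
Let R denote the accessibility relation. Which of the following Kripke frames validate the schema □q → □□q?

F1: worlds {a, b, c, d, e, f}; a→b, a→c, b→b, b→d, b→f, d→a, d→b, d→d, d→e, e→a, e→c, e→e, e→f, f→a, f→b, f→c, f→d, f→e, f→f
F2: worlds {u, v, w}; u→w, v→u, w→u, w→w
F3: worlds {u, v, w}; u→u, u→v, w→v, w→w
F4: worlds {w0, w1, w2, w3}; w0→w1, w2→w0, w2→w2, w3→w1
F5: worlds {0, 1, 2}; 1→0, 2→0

F3, F5

The schema corresponds to transitivity: ∀x ∀y ∀z (Rxy ∧ Ryz → Rxz).
F1: fails — Rab and Rbd but not Rad.
F2: fails — Rvu and Ruw but not Rvw.
F3: satisfies the condition.
F4: fails — Rw2w0 and Rw0w1 but not Rw2w1.
F5: satisfies the condition.
Valid on: F3, F5.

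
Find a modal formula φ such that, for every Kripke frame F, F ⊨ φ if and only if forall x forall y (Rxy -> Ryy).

□(□s → s)

A defining formula is □(□s → s) (the T□ axiom).
Suppose □(□s→s) is valid. Take Rxy and set V(s)={w : Ryw}. Then at y, □s holds; since □(□s→s) at x, □s→s at y, so s at y, i.e. Ryy.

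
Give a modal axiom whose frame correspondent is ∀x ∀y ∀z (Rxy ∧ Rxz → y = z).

◇p → □p

This is partial functionality; the standard corresponding axiom is CD: ◇p → □p.
Suppose ◇p→□p is valid. Take Rxy, Rxz and set V(p)={y}. Then ◇p at x, so □p at x, so p at z, i.e. z=y.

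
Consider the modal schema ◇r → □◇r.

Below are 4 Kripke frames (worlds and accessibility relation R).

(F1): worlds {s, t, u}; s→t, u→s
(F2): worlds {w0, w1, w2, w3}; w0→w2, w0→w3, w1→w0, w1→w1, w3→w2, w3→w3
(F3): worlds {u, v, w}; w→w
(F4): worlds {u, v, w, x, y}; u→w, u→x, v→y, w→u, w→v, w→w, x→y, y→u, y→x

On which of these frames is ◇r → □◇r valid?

Frame correspondent (Sahlqvist): ∀x ∀y ∀z (Rxy ∧ Rxz → Ryz) — i.e. the Euclidean property.
(F1): fails — Rst and Rst but not Rtt.
(F2): fails — Rw0w2 and Rw0w2 but not Rw2w2.
(F3): ✓.
(F4): fails — Ruw and Rux but not Rwx.

(F3)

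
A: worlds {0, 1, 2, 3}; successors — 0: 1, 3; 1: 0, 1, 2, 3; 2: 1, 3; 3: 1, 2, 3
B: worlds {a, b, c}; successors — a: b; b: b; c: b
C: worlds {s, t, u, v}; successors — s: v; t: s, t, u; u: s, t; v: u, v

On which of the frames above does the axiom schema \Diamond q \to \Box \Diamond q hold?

This is the axiom for the Euclidean property; its first-order frame correspondent is \forall x \forall y \forall z (Rxy \wedge Rxz \to Ryz).
A: fails — R10 and R10 but not R00.
B: ✓.
C: fails — Rts and Rts but not Rss.

B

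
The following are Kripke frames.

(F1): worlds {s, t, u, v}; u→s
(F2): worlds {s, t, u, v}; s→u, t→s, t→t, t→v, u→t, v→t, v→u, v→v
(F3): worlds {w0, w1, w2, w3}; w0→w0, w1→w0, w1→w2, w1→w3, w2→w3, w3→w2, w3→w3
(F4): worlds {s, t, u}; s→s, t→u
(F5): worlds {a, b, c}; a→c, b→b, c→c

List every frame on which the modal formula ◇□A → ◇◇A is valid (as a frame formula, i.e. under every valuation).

This is the axiom for a generalized confluence (Geach) condition; its first-order frame correspondent is ∀x ∀y (xRy → ∃w (yRw ∧ xR²w)).
(F1): fails — uRs but no w with sRw and uR²w.
(F2): ✓.
(F3): ✓.
(F4): fails — tRu but no w with uRw and tR²w.
(F5): ✓.

(F2), (F3), (F5)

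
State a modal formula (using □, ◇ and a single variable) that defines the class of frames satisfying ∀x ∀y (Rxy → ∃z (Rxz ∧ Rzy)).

□□ψ → □ψ

A defining formula is □□ψ → □ψ (the C4 axiom).
Suppose □□ψ→□ψ is valid. Take Rxy and set V(ψ)={w : xR²w}. Then □□ψ at x, so □ψ at x, so ψ at y, i.e. ∃z(Rxz∧Rzy).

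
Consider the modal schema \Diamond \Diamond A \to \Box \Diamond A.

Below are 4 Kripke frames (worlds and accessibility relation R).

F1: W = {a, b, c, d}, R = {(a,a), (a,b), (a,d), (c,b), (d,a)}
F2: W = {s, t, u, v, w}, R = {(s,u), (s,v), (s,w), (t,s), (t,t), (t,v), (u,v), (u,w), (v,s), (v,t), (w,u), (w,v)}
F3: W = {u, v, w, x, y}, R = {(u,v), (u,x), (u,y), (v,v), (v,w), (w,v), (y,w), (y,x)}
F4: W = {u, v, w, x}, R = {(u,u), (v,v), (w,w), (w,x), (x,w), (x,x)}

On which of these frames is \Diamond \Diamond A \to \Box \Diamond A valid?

This is the axiom for a generalized confluence (Geach) condition; its first-order frame correspondent is \forall x \forall y \forall z ((x R^2 y \wedge xRz) \to \exists w (y = w \wedge zRw)).
F1: fails — aR²a, aRb but no w with a=w and bRw.
F2: fails — sR²s, sRu but no w* with s=w* and uRw*.
F3: fails — uR²v, uRx but no t with v=t and xRt.
F4: ✓.

F4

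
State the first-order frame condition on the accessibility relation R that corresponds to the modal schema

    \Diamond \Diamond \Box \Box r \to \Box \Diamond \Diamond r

\forall x \forall y \forall z ((x R^2 y \wedge xRz) \to \exists w (y R^2 w \wedge z R^2 w))

This is a Sahlqvist (Geach-type) schema ◇^2□^2r → □^1◇^2r.
Minimal-valuation argument: fix x; take any y with xR^2y and any z with xR^1z. Set V(r) to the set of worlds R-reachable from y in exactly 2 steps. Then □^2r holds at y, so the antecedent holds at x; validity forces ◇^2r at z, giving a w with zR^2w and yR^2w.
First-order correspondent: \forall x \forall y \forall z ((x R^2 y \wedge xRz) \to \exists w (y R^2 w \wedge z R^2 w)).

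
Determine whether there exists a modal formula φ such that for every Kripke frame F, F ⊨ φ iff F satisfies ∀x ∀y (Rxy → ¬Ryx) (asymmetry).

Not definable by any modal formula

Modal frame validity is preserved under surjective bounded morphisms.
The 3-cycle (worlds a,b,c with a→b→c→a) is asymmetric. Mapping every world to a single reflexive point • is a surjective bounded morphism, and the reflexive point is not asymmetric (R•• but asymmetry requires ¬R••).
Hence asymmetry is not modally definable.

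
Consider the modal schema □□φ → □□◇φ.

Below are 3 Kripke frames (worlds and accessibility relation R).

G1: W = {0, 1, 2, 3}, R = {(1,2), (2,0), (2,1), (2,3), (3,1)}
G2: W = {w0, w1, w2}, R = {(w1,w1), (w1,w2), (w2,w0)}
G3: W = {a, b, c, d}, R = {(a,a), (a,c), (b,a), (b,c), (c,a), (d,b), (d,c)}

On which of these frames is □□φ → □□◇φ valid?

Frame correspondent (Sahlqvist): ∀x ∀z (xR²z → ∃w (xR²w ∧ zRw)) — i.e. a generalized confluence (Geach) condition.
G1: fails — 1R²0 but no w with 1R²w and 0Rw.
G2: fails — w1R²w0 but no w with w1R²w and w0Rw.
G3: ✓.

G3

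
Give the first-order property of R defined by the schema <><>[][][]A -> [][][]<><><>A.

This is a Sahlqvist (Geach-type) schema ◇^2□^3A → □^3◇^3A.
Minimal-valuation argument: fix x; take any y with xR^2y and any z with xR^3z. Set V(A) to the set of worlds R-reachable from y in exactly 3 steps. Then □^3A holds at y, so the antecedent holds at x; validity forces ◇^3A at z, giving a w with zR^3w and yR^3w.
First-order correspondent: forall x forall y forall z ((x R^2 y & x R^3 z) -> exists w (y R^3 w & z R^3 w)).

forall x forall y forall z ((x R^2 y & x R^3 z) -> exists w (y R^3 w & z R^3 w))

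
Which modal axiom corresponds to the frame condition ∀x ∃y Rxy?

The condition is seriality. The D schema □p → ◇p defines it.
Suppose □p→◇p is valid. At any x set V(p)=W. Then □p at x, so ◇p at x, so x has a successor.

□p → ◇p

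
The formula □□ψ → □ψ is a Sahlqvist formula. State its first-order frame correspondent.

density: ∀x ∀y (Rxy → ∃z (Rxz ∧ Rzy))

Suppose □□ψ→□ψ is valid. Take Rxy and set V(ψ)={w : xR²w}. Then □□ψ at x, so □ψ at x, so ψ at y, i.e. ∃z(Rxz∧Rzy).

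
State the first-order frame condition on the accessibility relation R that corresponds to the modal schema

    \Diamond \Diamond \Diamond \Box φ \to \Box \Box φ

\forall x \forall y \forall z ((x R^3 y \wedge x R^2 z) \to \exists w (yRw \wedge z = w))

This is a Sahlqvist (Geach-type) schema ◇^3□^1φ → □^2◇^0φ.
Minimal-valuation argument: fix x; take any y with xR^3y and any z with xR^2z. Set V(φ) to the set of worlds R-reachable from y in exactly 1 step. Then □^1φ holds at y, so the antecedent holds at x; validity forces ◇^0φ at z, giving a w with zR^0w and yR^1w.
First-order correspondent: \forall x \forall y \forall z ((x R^3 y \wedge x R^2 z) \to \exists w (yRw \wedge z = w)).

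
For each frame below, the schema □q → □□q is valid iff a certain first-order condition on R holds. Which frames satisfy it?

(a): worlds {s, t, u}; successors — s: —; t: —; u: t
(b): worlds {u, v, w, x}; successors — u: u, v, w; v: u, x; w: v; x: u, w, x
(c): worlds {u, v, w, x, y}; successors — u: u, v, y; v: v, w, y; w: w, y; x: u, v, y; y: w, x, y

The schema corresponds to transitivity: ∀x ∀y ∀z (Rxy ∧ Ryz → Rxz).
(a): ✓.
(b): fails — Ruv and Rvx but not Rux.
(c): fails — Ruv and Rvw but not Ruw.

(a)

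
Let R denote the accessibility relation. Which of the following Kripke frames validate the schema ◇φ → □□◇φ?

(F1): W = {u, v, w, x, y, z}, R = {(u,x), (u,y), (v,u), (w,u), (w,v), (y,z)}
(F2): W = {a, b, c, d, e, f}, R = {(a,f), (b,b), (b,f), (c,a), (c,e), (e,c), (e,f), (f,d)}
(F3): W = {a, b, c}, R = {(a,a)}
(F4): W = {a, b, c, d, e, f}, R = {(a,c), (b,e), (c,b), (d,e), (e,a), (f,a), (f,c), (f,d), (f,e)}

Frame correspondent (Sahlqvist): ∀x ∀y ∀z ((xRy ∧ xR²z) → ∃w (y = w ∧ zRw)) — i.e. a generalized confluence (Geach) condition.
(F1): fails — uRx, uR²z but no t with x=t and zRt.
(F2): fails — aRf, aR²d but no w with f=w and dRw.
(F3): holds.
(F4): fails — aRc, aR²b but no w with c=w and bRw.

(F3)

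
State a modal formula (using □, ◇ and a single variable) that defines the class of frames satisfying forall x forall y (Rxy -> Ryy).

□(□p → p)

A defining formula is □(□p → p) (the T□ axiom).
Suppose □(□p→p) is valid. Take Rxy and set V(p)={w : Ryw}. Then at y, □p holds; since □(□p→p) at x, □p→p at y, so p at y, i.e. Ryy.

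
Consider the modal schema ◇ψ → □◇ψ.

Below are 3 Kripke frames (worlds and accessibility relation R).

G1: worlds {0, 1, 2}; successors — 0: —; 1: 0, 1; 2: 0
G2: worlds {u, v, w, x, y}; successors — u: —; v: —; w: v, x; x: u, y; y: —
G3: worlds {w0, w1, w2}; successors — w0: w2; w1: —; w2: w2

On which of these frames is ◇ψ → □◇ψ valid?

This is the axiom for the Euclidean property; its first-order frame correspondent is ∀x ∀y ∀z (Rxy ∧ Rxz → Ryz).
G1: fails — R10 and R10 but not R00.
G2: fails — Rwx and Rwx but not Rxx.
G3: holds.

G3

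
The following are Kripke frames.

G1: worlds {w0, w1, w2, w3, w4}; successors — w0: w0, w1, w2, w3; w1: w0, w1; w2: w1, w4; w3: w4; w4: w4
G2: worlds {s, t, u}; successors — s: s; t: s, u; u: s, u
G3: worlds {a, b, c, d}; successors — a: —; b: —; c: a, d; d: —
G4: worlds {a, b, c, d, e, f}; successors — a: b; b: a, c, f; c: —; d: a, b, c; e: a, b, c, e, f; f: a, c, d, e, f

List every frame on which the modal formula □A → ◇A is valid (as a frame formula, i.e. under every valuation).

G1, G2

Frame correspondent (Sahlqvist): ∀x ∃y Rxy — i.e. seriality.
G1: satisfies the condition.
G2: satisfies the condition.
G3: fails — world a has no successor.
G4: fails — world c has no successor.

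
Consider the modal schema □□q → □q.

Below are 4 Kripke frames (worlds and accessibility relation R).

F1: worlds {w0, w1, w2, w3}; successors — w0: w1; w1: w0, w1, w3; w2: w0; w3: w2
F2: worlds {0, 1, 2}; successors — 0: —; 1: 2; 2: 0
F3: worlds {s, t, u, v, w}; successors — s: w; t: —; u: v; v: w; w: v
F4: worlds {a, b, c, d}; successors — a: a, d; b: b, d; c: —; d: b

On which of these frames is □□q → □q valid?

Frame correspondent (Sahlqvist): ∀x ∀y (Rxy → ∃z (Rxz ∧ Rzy)) — i.e. density.
F1: fails — Rw3w2 but no z with Rw3z and Rzw2.
F2: fails — R12 but no z with R1z and Rz2.
F3: fails — Ruv but no z with Ruz and Rzv.
F4: condition met.

F4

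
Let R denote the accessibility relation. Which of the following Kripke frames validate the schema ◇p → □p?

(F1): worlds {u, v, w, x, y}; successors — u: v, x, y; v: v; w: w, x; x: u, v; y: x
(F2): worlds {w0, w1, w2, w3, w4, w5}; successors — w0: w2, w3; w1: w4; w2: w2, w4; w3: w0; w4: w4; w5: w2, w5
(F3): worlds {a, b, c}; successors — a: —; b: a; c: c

The schema corresponds to partial functionality: ∀x ∀y ∀z (Rxy ∧ Rxz → y = z).
(F1): fails — u sees both v and x.
(F2): fails — w0 sees both w2 and w3.
(F3): ✓.
Valid on: (F3).

(F3)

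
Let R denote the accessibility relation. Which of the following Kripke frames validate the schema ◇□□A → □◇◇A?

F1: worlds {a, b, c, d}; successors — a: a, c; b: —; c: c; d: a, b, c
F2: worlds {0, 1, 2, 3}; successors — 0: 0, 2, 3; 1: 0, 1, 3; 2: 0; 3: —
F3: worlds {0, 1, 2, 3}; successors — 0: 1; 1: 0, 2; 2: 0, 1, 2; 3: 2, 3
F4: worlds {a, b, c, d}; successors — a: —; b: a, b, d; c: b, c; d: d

F3

Frame correspondent (Sahlqvist): ∀x ∀y ∀z ((xRy ∧ xRz) → ∃w (yR²w ∧ zR²w)) — i.e. a generalized confluence (Geach) condition.
F1: fails — dRa, dRb but no w with aR²w and bR²w.
F2: fails — 0R0, 0R3 but no w with 0R²w and 3R²w.
F3: satisfies the condition.
F4: fails — bRa, bRa but no w with aR²w and aR²w.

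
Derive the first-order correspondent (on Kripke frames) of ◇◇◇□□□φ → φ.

∀x ∀y (xR³y → ∃w (yR³w ∧ x = w))

This is a Sahlqvist (Geach-type) schema ◇^3□^3φ → □^0◇^0φ.
Minimal-valuation argument: fix x; take any y with xR^3y and any z with xR^0z. Set V(φ) to the set of worlds R-reachable from y in exactly 3 steps. Then □^3φ holds at y, so the antecedent holds at x; validity forces ◇^0φ at z, giving a w with zR^0w and yR^3w.
First-order correspondent: ∀x ∀y (xR³y → ∃w (yR³w ∧ x = w)).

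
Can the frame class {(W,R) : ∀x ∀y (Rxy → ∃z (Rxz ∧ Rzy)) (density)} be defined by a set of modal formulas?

Yes: it is density, defined by the C4 schema □□r → □r.
Suppose □□r→□r is valid. Take Rxy and set V(r)={w : xR²w}. Then □□r at x, so □r at x, so r at y, i.e. ∃z(Rxz∧Rzy).

Definable; □□r → □r defines it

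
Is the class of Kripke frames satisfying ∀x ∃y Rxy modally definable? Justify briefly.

This is a Sahlqvist condition; the D axiom □r → ◇r defines it.
Suppose □r→◇r is valid. At any x set V(r)=W. Then □r at x, so ◇r at x, so x has a successor.

Yes — defined by □r → ◇r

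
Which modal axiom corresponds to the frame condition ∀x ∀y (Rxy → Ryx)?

This is symmetry; the standard corresponding axiom is B: ψ → □◇ψ.
Suppose ψ→□◇ψ is valid. Take Rxy and set V(ψ)={x}. Then ψ at x, so □◇ψ at x, so ◇ψ at y, so some z with Ryz has ψ; z=x, i.e. Ryx.

ψ → □◇ψ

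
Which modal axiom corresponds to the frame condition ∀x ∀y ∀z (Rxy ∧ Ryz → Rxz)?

A defining formula is □p → □□p (the 4 axiom).

□p → □□p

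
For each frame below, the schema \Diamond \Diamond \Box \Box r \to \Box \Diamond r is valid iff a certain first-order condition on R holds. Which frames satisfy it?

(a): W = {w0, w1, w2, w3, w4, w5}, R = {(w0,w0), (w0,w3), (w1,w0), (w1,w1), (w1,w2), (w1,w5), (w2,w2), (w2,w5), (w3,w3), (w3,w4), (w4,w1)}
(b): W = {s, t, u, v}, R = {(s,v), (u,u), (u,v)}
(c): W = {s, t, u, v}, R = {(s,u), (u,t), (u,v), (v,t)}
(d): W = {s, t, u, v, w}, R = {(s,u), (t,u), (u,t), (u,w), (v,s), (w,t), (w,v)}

none

Frame correspondent (Sahlqvist): \forall x \forall y \forall z ((x R^2 y \wedge xRz) \to \exists w (y R^2 w \wedge zRw)) — i.e. a generalized confluence (Geach) condition.
(a): fails — w0R²w4, w0Rw3 but no w with w4R²w and w3Rw.
(b): fails — uR²u, uRv but no w with uR²w and vRw.
(c): fails — sR²t, sRu but no w with tR²w and uRw.
(d): fails — sR²w, sRu but no w* with wR²w* and uRw*.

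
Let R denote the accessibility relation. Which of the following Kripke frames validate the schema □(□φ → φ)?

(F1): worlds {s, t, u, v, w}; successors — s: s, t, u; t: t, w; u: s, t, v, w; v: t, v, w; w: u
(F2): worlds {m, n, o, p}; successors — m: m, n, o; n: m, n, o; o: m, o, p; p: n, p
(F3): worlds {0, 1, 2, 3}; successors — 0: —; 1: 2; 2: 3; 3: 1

(F2)

This is the axiom for shift-reflexivity; its first-order frame correspondent is ∀x ∀y (Rxy → Ryy).
(F1): fails — Ruw but not Rww.
(F2): holds.
(F3): fails — R12 but not R22.
Valid on: (F2).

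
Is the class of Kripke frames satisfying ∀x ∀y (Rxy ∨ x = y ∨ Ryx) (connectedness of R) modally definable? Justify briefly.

If a class were modally definable it would be closed under disjoint unions (Goldblatt–Thomason).
Take 4 disjoint single-world reflexive frames: each is trivially connected, but their disjoint union has 4 worlds with no edge between distinct components, so it is not connected.
Hence connectedness of R is not modally definable.

Not modally definable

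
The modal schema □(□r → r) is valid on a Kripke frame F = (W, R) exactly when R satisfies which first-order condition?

Suppose □(□r→r) is valid. Take Rxy and set V(r)={w : Ryw}. Then at y, □r holds; since □(□r→r) at x, □r→r at y, so r at y, i.e. Ryy.
Conversely, on a frame with shift-reflexivity the schema holds at every world under every valuation.
So the correspondent is shift-reflexivity.

Shift-reflexivity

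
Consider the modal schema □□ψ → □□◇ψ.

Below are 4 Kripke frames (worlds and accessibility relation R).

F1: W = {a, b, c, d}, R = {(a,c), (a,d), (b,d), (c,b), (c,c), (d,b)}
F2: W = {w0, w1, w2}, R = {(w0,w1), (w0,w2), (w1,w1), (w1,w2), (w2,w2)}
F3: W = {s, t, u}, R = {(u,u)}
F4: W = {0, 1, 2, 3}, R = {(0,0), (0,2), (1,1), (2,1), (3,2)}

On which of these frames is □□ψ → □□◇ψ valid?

F2, F3, F4

The schema corresponds to a generalized confluence (Geach) condition: ∀x ∀z (xR²z → ∃w (xR²w ∧ zRw)).
F1: fails — aR²b but no w with aR²w and bRw.
F2: condition met.
F3: condition met.
F4: condition met.
Valid on: F2, F3, F4.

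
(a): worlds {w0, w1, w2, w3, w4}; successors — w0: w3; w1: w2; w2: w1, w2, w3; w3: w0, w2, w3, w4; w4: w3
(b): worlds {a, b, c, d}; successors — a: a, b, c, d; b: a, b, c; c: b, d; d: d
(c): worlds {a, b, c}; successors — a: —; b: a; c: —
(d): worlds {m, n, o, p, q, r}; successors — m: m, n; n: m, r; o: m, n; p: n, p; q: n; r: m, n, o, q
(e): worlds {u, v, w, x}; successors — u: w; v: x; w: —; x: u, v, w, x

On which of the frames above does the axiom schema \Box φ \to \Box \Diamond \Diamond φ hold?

Frame correspondent (Sahlqvist): \forall x \forall z (xRz \to \exists w (xRw \wedge z R^2 w)) — i.e. a generalized confluence (Geach) condition.
(a): ✓.
(b): ✓.
(c): fails — bRa but no w with bRw and aR²w.
(d): ✓.
(e): fails — uRw but no t with uRt and wR²t.
Valid on: (a), (b), (d).

(a), (b), (d)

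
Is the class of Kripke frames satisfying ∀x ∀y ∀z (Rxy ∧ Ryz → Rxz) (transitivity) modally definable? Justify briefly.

The condition is transitivity. A defining modal formula is □p → □□p.
Suppose □p→□□p is valid. Take Rxy, Ryz and set V(p)={w : Rxw}. Then □p at x, so □□p at x, so □p at y, so p at z, i.e. Rxz.

Yes, by □p → □□p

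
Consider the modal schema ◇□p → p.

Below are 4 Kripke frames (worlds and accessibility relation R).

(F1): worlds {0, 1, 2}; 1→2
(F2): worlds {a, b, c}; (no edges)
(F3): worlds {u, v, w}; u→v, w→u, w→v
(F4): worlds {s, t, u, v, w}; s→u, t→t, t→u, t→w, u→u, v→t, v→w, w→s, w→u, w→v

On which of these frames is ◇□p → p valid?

This is the axiom for symmetry; its first-order frame correspondent is ∀x ∀y (Rxy → Ryx).
(F1): fails — R12 but not R21.
(F2): condition met.
(F3): fails — Ruv but not Rvu.
(F4): fails — Rwu but not Ruw.
Valid on: (F2).

(F2)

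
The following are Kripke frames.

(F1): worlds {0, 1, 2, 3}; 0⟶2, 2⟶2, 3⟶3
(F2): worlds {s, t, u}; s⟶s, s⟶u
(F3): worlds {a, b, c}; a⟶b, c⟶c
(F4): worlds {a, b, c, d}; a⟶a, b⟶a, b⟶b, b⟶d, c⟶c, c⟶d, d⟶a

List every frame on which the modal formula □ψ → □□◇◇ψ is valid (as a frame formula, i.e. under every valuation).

(F1), (F3)

The schema corresponds to a generalized confluence (Geach) condition: ∀x ∀z (xR²z → ∃w (xRw ∧ zR²w)).
(F1): ✓.
(F2): fails — sR²u but no w with sRw and uR²w.
(F3): ✓.
(F4): fails — cR²a but no w with cRw and aR²w.
Valid on: (F1), (F3).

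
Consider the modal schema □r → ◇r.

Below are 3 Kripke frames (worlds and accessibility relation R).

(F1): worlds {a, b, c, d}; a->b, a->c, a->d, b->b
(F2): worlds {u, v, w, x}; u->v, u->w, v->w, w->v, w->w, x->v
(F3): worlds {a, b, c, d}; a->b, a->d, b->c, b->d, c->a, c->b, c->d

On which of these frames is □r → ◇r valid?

(F2)

The schema corresponds to seriality: ∀x ∃y Rxy.
(F1): fails — world c has no successor.
(F2): holds.
(F3): fails — world d has no successor.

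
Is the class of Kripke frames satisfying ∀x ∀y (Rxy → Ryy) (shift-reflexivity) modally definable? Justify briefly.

Yes: it is shift-reflexivity, defined by the T□ schema □(□p → p).
Suppose □(□p→p) is valid. Take Rxy and set V(p)={w : Ryw}. Then at y, □p holds; since □(□p→p) at x, □p→p at y, so p at y, i.e. Ryy.

Yes, by □(□p → p)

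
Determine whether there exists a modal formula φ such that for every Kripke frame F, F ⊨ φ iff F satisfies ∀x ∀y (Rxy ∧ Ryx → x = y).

Not modally definable

Modal frame validity is preserved under surjective bounded morphisms.
The 6-cycle (worlds w0,w1,w2,w3,w4,w5 with w0→w1→w2→w3→w4→w5→w0) is antisymmetric. Sending even-indexed worlds to s and odd-indexed worlds to t is a surjective bounded morphism onto the two-world frame with s↔t, which is not antisymmetric.
So no modal formula (or set of formulas) defines exactly the antisymmetric frames.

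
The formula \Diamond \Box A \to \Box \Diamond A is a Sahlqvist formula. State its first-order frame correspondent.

This is the .2 axiom.
It corresponds to convergence: \forall x \forall y \forall z (Rxy \wedge Rxz \to \exists w (Ryw \wedge Rzw)).

Convergence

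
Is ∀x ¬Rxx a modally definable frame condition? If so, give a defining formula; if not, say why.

Not definable by any modal formula

Any modally definable frame class is closed under surjective bounded morphisms.
The 3-cycle (worlds 0,1,2 with 0→1→2→0) is irreflexive, and the map sending every world to a single reflexive point • is a surjective bounded morphism (forth: every edge maps to (•,•); back: every world has a successor). So any modal formula valid on the 3-cycle is also valid on the reflexive point, which is not irreflexive.
Hence irreflexivity is not modally definable.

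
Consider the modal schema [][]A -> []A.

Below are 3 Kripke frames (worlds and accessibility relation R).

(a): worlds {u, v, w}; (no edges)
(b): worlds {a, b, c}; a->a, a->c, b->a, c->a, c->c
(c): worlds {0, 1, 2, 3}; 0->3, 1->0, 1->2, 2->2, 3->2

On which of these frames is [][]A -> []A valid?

Frame correspondent (Sahlqvist): forall x forall y (Rxy -> exists z (Rxz & Rzy)) — i.e. density.
(a): condition met.
(b): condition met.
(c): fails — R10 but no z with R1z and Rz0.

(a), (b)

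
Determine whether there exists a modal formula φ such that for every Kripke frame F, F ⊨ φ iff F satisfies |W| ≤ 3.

Any modally definable frame class is closed under disjoint unions.
Any modal formula valid on each of 4 disjoint one-world frames is valid on their disjoint union (validity is preserved under disjoint unions). Each one-world frame has |W|=1≤3, but the union has |W|=4.
So the class is not modally definable.

Not modally definable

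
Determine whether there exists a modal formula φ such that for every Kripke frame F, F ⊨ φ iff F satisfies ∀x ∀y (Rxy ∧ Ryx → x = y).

Modal frame validity is preserved under surjective bounded morphisms.
The 6-cycle (worlds s,t,u,v,w,x with s→t→u→v→w→x→s) is antisymmetric. Sending even-indexed worlds to s and odd-indexed worlds to t is a surjective bounded morphism onto the two-world frame with s↔t, which is not antisymmetric.
Hence antisymmetry is not modally definable.

No — not modally definable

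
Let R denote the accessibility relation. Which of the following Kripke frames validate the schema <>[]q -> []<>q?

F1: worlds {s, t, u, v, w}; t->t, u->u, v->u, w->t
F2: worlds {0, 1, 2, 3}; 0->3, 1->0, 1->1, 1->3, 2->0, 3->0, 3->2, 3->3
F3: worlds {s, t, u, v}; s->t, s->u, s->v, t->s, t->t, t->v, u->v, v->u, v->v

The schema corresponds to convergence: forall x forall y forall z (Rxy & Rxz -> exists w (Ryw & Rzw)).
F1: holds.
F2: fails — R32 and R30 but 2 and 0 have no common successor.
F3: holds.

F1, F3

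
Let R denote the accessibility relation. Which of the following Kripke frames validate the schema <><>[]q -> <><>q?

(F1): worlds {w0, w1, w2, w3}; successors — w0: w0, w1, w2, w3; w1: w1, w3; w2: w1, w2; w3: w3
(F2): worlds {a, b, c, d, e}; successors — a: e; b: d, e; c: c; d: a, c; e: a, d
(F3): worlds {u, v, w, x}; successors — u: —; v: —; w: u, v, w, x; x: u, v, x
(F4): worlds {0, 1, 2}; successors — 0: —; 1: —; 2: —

The schema corresponds to a generalized confluence (Geach) condition: forall x forall y (x R^2 y -> exists w (yRw & x R^2 w)).
(F1): ✓.
(F2): fails — aR²a but no w with aRw and aR²w.
(F3): fails — wR²u but no t with uRt and wR²t.
(F4): ✓.

(F1), (F4)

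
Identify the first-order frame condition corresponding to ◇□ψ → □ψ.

the Euclidean property: ∀x ∀y ∀z (Rxy ∧ Rxz → Ryz)

Replacing ψ by ¬ψ and contraposing gives the equivalent schema ◇ψ → □◇ψ.
Suppose ◇ψ→□◇ψ is valid. Take Rxy, Rxz and set V(ψ)={y}. Then ◇ψ at x, so □◇ψ at x, so ◇ψ at z, so some w with Rzw has ψ; w=y, i.e. Rzy. By symmetry of the argument, Ryz.
The converse is a direct semantic check.
So the correspondent is the Euclidean property.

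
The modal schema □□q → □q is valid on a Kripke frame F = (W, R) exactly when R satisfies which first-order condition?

Suppose □□q→□q is valid. Take Rxy and set V(q)={w : xR²w}. Then □□q at x, so □q at x, so q at y, i.e. ∃z(Rxz∧Rzy).
Conversely, on a frame with density the schema holds at every world under every valuation.
So the correspondent is density.

Density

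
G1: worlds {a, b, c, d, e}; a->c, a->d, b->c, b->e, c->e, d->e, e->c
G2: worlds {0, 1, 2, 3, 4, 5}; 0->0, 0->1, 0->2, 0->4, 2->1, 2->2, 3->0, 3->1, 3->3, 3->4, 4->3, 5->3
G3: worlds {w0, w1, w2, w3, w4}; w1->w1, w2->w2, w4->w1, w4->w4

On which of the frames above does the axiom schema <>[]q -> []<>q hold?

G3

Frame correspondent (Sahlqvist): forall x forall y forall z (Rxy & Rxz -> exists w (Ryw & Rzw)) — i.e. convergence.
G1: fails — Rbc and Rbe but c and e have no common successor.
G2: fails — R00 and R01 but 0 and 1 have no common successor.
G3: ✓.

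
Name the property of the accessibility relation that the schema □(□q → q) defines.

This schema is the T□ axiom.
It corresponds to shift-reflexivity: ∀x ∀y (Rxy → Ryy).

shift-reflexivity: ∀x ∀y (Rxy → Ryy)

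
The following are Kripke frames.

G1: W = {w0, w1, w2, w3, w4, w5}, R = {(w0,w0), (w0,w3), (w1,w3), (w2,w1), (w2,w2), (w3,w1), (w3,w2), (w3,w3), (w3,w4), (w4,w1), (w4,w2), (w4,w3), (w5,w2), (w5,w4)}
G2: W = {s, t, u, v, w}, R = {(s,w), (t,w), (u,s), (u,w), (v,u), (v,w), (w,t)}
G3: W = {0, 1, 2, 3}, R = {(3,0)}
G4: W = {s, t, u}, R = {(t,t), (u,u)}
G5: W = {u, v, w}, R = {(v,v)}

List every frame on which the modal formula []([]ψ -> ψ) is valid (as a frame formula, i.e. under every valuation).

G4, G5

Frame correspondent (Sahlqvist): forall x forall y (Rxy -> Ryy) — i.e. shift-reflexivity.
G1: fails — Rw3w1 but not Rw1w1.
G2: fails — Rwt but not Rtt.
G3: fails — R30 but not R00.
G4: ✓.
G5: ✓.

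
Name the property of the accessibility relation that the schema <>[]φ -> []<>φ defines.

convergence: forall x forall y forall z (Rxy & Rxz -> exists w (Ryw & Rzw))

Suppose ◇□φ→□◇φ is valid. Take Rxy, Rxz and set V(φ)={w : Ryw}. Then □φ at y so ◇□φ at x, so □◇φ at x, so ◇φ at z, giving w with Rzw and Ryw.
The converse is a direct semantic check.
So the correspondent is convergence.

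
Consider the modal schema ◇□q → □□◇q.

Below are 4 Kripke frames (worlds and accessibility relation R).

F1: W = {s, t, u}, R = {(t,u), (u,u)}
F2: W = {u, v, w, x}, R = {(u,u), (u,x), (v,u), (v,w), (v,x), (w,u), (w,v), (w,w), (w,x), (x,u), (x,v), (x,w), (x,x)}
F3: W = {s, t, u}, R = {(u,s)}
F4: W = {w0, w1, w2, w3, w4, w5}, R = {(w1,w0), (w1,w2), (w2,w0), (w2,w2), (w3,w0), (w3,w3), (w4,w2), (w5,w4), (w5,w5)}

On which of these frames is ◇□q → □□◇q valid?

F1, F2, F3

The schema corresponds to a generalized confluence (Geach) condition: ∀x ∀y ∀z ((xRy ∧ xR²z) → ∃w (yRw ∧ zRw)).
F1: condition met.
F2: condition met.
F3: condition met.
F4: fails — w1Rw0, w1R²w0 but no w with w0Rw and w0Rw.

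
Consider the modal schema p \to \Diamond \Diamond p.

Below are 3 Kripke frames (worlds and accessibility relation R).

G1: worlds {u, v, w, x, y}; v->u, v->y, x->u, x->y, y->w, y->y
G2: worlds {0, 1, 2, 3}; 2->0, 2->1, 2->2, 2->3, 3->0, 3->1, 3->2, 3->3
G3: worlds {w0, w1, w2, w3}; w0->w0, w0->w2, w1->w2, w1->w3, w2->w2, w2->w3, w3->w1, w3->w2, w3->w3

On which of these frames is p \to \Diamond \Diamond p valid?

Frame correspondent (Sahlqvist): \forall x \exists w (x = w \wedge x R^2 w) — i.e. a generalized confluence (Geach) condition.
G1: fails — at u but no t with u=t and uR²t.
G2: fails — at 0 but no w with 0=w and 0R²w.
G3: ✓.

G3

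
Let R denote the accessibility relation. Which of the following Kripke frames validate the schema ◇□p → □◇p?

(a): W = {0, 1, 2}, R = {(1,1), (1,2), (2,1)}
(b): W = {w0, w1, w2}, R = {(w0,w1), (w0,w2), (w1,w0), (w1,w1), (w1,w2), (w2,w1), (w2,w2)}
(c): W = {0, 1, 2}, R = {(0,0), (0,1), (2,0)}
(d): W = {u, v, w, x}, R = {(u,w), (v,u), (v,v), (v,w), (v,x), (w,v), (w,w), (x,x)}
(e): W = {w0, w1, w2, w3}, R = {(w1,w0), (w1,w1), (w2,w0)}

This is the axiom for convergence; its first-order frame correspondent is ∀x ∀y ∀z (Rxy ∧ Rxz → ∃w (Ryw ∧ Rzw)).
(a): ✓.
(b): ✓.
(c): fails — R00 and R01 but 0 and 1 have no common successor.
(d): fails — Rvw and Rvx but w and x have no common successor.
(e): fails — Rw1w1 and Rw1w0 but w1 and w0 have no common successor.
Valid on: (a), (b).

(a), (b)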